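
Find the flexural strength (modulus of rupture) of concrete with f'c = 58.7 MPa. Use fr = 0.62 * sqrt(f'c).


fr = 0.62 * sqrt(58.7)
= 4.75 MPa

4.75


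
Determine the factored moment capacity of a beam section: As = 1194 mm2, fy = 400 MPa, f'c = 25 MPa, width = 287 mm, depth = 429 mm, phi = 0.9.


a = As * fy / (0.85 * f'c * b)
= 1194 * 400 / (0.85 * 25 * 287)
= 78.3111 mm
Mn = As * fy * (d - a/2) / 10^6
= 186.1897 kN-m
phi*Mn = 0.9 * 186.1897 = 167.57 kN-m

167.57


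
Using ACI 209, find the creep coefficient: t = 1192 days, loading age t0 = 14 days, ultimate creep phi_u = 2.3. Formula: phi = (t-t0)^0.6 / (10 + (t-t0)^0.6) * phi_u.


dt = 1192 - 14 = 1178
phi = 1178^0.6 / (10 + 1178^0.6) * 2.3
= 2.011

2.011


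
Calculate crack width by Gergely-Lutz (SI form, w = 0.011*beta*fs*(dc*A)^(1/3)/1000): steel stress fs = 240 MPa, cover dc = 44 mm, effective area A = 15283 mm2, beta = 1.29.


w = 0.011 * beta * fs * (dc * A)^(1/3) / 1000
= 0.011 * 1.29 * 240 * (44 * 15283)^(1/3) / 1000
= 0.298 mm

0.298


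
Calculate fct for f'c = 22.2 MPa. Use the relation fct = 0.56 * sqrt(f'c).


fct = 0.56 * sqrt(22.2)
= 0.56 * 4.712
= 2.639 MPa

2.639


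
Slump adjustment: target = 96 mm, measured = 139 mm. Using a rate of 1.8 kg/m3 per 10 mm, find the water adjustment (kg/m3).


Difference = 96 - 139 = -43 mm
Water adjustment = -43 * 1.8 / 10 = -7.7 kg/m3

-7.7


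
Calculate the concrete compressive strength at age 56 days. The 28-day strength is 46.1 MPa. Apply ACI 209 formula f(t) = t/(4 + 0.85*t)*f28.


f(56) = 56 / (4 + 0.85 * 56) * 46.1
= 56 / 51.6 * 46.1
= 50.03 MPa

50.03


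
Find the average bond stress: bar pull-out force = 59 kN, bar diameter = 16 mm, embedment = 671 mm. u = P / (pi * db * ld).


u = P / (pi * db * ld)
= 59 * 1000 / (pi * 16 * 671)
= 1.749 MPa

1.749


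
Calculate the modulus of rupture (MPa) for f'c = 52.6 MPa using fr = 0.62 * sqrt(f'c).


fr = 0.62 * sqrt(52.6)
= 4.497 MPa

4.497


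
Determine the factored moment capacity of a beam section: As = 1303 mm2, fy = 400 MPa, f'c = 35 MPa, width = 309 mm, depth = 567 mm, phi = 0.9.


a = As * fy / (0.85 * f'c * b)
= 1303 * 400 / (0.85 * 35 * 309)
= 56.6969 mm
Mn = As * fy * (d - a/2) / 10^6
= 280.7452 kN-m
phi*Mn = 0.9 * 280.7452 = 252.67 kN-m

252.67


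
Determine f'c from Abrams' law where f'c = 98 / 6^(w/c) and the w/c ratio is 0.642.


f'c = 98 / 6^0.642
= 98 / 3.159
= 31.02 MPa

31.02


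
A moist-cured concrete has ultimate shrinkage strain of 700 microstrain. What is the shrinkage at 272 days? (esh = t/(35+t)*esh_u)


esh(272) = 272 / (35 + 272) * 700
= 272 / 307 * 700
= 620.2 microstrain

620.2


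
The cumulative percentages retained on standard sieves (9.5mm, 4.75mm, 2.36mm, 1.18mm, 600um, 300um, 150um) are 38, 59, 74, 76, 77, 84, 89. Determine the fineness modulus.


FM = sum(cumulative % retained) / 100
= 497 / 100
= 4.97

4.97


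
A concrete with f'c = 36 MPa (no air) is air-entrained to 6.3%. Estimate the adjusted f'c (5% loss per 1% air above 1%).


Strength loss = (6.3 - 1) * 5 = 26.5%
f'c = 36 * (1 - 26.5/100)
= 26.46 MPa

26.46


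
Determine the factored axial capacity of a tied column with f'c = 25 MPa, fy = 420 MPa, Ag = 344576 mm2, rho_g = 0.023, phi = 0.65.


Ast = rho * Ag = 0.023 * 344576 = 7925.248 mm2
phi*Pn = 0.65 * 0.80 * (0.85 * 25 * (344576 - 7925.248) + 420 * 7925.248) / 1000
= 5450.86 kN

5450.86


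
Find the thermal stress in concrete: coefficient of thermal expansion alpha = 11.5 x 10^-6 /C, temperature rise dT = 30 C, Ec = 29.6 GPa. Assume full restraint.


sigma = alpha * dT * Ec
= 11.5e-6 * 30 * 29.6 * 1000
= 10.212 MPa

10.212


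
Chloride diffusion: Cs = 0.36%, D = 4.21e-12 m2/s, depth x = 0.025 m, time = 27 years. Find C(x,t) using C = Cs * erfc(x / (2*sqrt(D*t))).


t_seconds = 27 * 365.25 * 24 * 3600 = 852055200.0 s
arg = 0.025 / (2 * sqrt(4.21e-12 * 852055200.0))
= 0.2087
erfc(0.2087) = 0.7679
C = 0.36 * 0.7679 = 0.2764%

0.2764


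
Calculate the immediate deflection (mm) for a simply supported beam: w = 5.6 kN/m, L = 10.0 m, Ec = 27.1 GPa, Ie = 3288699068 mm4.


Convert: L = 10.0 m = 10000 mm, Ec = 27.1 GPa = 27100 MPa
delta = 5 * 5.6 * 10000^4 / (384 * 27100 * 3288699068)
= 8.18 mm

8.18


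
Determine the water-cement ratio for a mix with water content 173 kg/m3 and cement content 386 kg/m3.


w/c = water / cement
w/c = 173 / 386 = 0.448

0.448


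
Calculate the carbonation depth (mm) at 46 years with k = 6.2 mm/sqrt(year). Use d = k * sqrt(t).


depth = k * sqrt(t)
= 6.2 * sqrt(46)
= 42.05 mm

42.05


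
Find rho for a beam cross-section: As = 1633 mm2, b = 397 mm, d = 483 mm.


rho = As / (b * d)
= 1633 / (397 * 483)
= 0.0085

0.0085


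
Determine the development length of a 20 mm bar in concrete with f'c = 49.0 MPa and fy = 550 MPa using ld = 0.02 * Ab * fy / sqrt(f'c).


Ab = pi * 20^2 / 4 = 314.159 mm2
ld = 0.02 * 314.159 * 550 / sqrt(49.0)
= 493.7 mm

493.7


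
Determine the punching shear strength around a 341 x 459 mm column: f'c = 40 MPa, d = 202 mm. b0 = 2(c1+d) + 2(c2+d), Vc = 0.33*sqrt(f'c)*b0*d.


b0 = 2*(341 + 202) + 2*(459 + 202) = 2408 mm
Vc = 0.33 * sqrt(40) * 2408 * 202 / 1000
= 1015.2 kN

1015.2


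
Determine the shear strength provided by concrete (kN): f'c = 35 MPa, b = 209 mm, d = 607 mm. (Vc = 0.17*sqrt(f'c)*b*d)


Vc = 0.17 * sqrt(35) * 209 * 607 / 1000
= 127.59 kN

127.59


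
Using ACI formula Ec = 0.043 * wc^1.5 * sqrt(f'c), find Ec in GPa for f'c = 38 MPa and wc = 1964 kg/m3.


Ec = 0.043 * 1964^1.5 * sqrt(38) / 1000
= 23.07 GPa

23.07


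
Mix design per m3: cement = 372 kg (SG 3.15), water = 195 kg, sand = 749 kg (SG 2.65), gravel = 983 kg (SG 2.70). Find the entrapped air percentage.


Vol cement = 372 / (3.15 * 1000) = 0.118095 m3
Vol water = 195 / 1000 = 0.195 m3
Vol sand = 749 / (2.65 * 1000) = 0.282642 m3
Vol gravel = 983 / (2.70 * 1000) = 0.364074 m3
Total solid + water volume = 0.959811 m3
Air = (1 - 0.959811) * 100 = 4.02%

4.02


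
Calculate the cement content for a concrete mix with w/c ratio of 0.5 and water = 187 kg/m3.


Cement = water / (w/c)
= 187 / 0.5
= 374.0 kg/m3

374.0


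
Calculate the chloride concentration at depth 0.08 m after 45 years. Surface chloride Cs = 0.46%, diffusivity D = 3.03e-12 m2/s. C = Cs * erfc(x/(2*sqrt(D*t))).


t_seconds = 45 * 365.25 * 24 * 3600 = 1420092000.0 s
arg = 0.08 / (2 * sqrt(3.03e-12 * 1420092000.0))
= 0.6098
erfc(0.6098) = 0.3885
C = 0.46 * 0.3885 = 0.1787%

0.1787


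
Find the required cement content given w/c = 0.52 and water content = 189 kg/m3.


Cement = water / (w/c)
= 189 / 0.52
= 363.5 kg/m3

363.5


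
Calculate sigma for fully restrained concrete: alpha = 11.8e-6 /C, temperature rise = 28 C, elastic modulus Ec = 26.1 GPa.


sigma = alpha * dT * Ec
= 11.8e-6 * 28 * 26.1 * 1000
= 8.623 MPa

8.623


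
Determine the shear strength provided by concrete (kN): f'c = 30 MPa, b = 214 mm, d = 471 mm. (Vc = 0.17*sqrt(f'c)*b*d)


Vc = 0.17 * sqrt(30) * 214 * 471 / 1000
= 93.85 kN

93.85


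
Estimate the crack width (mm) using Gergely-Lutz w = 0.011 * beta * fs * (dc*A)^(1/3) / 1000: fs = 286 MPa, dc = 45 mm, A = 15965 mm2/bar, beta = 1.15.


w = 0.011 * beta * fs * (dc * A)^(1/3) / 1000
= 0.011 * 1.15 * 286 * (45 * 15965)^(1/3) / 1000
= 0.324 mm

0.324


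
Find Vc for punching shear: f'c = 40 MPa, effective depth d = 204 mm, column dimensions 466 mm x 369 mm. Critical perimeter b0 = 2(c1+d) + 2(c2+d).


b0 = 2*(466 + 204) + 2*(369 + 204) = 2486 mm
Vc = 0.33 * sqrt(40) * 2486 * 204 / 1000
= 1058.46 kN

1058.46


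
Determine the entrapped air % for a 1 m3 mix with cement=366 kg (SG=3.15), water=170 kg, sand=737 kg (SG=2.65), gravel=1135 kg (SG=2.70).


Vol cement = 366 / (3.15 * 1000) = 0.11619 m3
Vol water = 170 / 1000 = 0.17 m3
Vol sand = 737 / (2.65 * 1000) = 0.278113 m3
Vol gravel = 1135 / (2.70 * 1000) = 0.42037 m3
Total solid + water volume = 0.984674 m3
Air = (1 - 0.984674) * 100 = 1.53%

1.53


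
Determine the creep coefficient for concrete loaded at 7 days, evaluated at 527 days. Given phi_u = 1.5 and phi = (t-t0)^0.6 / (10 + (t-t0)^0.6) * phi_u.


dt = 527 - 7 = 520
phi = 520^0.6 / (10 + 520^0.6) * 1.5
= 1.215

1.215


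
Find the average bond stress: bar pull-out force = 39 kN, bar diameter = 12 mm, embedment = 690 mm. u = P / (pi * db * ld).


u = P / (pi * db * ld)
= 39 * 1000 / (pi * 12 * 690)
= 1.499 MPa

1.499


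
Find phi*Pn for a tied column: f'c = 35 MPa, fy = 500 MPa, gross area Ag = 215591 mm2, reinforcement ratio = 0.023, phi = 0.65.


Ast = rho * Ag = 0.023 * 215591 = 4958.593 mm2
phi*Pn = 0.65 * 0.80 * (0.85 * 35 * (215591 - 4958.593) + 500 * 4958.593) / 1000
= 4547.72 kN

4547.72


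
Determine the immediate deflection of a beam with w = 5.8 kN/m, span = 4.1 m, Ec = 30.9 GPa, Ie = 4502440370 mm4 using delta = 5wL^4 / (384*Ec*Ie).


Convert: L = 4.1 m = 4100 mm, Ec = 30.9 GPa = 30900 MPa
delta = 5 * 5.8 * 4100^4 / (384 * 30900 * 4502440370)
= 0.15 mm

0.15


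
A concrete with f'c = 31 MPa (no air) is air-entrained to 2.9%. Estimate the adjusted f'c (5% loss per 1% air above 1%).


Strength loss = (2.9 - 1) * 5 = 9.5%
f'c = 31 * (1 - 9.5/100)
= 28.05 MPa

28.05


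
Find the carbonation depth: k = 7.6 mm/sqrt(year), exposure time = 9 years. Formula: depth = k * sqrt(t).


depth = k * sqrt(t)
= 7.6 * sqrt(9)
= 22.8 mm

22.8


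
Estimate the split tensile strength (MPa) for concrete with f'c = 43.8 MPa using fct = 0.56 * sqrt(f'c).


fct = 0.56 * sqrt(43.8)
= 0.56 * 6.618
= 3.706 MPa

3.706


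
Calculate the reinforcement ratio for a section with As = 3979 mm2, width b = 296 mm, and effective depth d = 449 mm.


rho = As / (b * d)
= 3979 / (296 * 449)
= 0.0299

0.0299


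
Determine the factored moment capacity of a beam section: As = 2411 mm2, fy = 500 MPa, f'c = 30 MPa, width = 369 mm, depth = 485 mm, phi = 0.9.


a = As * fy / (0.85 * f'c * b)
= 2411 * 500 / (0.85 * 30 * 369)
= 128.1152 mm
Mn = As * fy * (d - a/2) / 10^6
= 507.4461 kN-m
phi*Mn = 0.9 * 507.4461 = 456.7 kN-m

456.7


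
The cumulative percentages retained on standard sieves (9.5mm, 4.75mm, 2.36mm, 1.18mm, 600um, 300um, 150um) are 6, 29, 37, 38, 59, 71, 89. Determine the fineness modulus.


FM = sum(cumulative % retained) / 100
= 329 / 100
= 3.29

3.29


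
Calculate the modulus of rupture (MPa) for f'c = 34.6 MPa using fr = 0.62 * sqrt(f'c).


fr = 0.62 * sqrt(34.6)
= 3.647 MPa

3.647


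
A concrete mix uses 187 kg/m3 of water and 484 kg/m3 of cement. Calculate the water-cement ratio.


w/c = water / cement
w/c = 187 / 484 = 0.386

0.386


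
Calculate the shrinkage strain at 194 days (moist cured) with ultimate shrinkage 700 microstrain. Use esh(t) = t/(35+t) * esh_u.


esh(194) = 194 / (35 + 194) * 700
= 194 / 229 * 700
= 593.0 microstrain

593.0


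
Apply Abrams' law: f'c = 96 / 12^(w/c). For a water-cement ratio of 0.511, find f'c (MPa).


f'c = 96 / 12^0.511
= 96 / 3.56
= 26.97 MPa

26.97


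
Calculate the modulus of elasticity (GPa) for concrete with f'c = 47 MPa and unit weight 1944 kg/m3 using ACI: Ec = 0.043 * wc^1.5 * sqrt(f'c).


Ec = 0.043 * 1944^1.5 * sqrt(47) / 1000
= 25.27 GPa

25.27


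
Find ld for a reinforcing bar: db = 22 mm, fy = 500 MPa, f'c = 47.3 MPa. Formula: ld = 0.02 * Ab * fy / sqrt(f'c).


Ab = pi * 22^2 / 4 = 380.133 mm2
ld = 0.02 * 380.133 * 500 / sqrt(47.3)
= 552.7 mm

552.7


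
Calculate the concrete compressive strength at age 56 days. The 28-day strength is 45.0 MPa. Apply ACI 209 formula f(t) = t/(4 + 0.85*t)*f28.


f(56) = 56 / (4 + 0.85 * 56) * 45.0
= 56 / 51.6 * 45.0
= 48.84 MPa

48.84


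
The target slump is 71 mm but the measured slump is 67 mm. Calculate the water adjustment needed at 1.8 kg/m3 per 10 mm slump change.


Difference = 71 - 67 = 4 mm
Water adjustment = 4 * 1.8 / 10 = 0.7 kg/m3

0.7


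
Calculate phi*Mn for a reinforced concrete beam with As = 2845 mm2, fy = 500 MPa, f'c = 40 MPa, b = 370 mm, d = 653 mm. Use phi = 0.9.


a = As * fy / (0.85 * f'c * b)
= 2845 * 500 / (0.85 * 40 * 370)
= 113.0763 mm
Mn = As * fy * (d - a/2) / 10^6
= 848.467 kN-m
phi*Mn = 0.9 * 848.467 = 763.62 kN-m

763.62


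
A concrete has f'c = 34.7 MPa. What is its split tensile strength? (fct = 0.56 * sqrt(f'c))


fct = 0.56 * sqrt(34.7)
= 0.56 * 5.891
= 3.299 MPa

3.299


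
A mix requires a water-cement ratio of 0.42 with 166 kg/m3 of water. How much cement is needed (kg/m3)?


Cement = water / (w/c)
= 166 / 0.42
= 395.2 kg/m3

395.2


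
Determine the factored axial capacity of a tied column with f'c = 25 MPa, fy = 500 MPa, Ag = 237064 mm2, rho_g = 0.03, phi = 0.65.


Ast = rho * Ag = 0.03 * 237064 = 7111.92 mm2
phi*Pn = 0.65 * 0.80 * (0.85 * 25 * (237064 - 7111.92) + 500 * 7111.92) / 1000
= 4390.07 kN

4390.07


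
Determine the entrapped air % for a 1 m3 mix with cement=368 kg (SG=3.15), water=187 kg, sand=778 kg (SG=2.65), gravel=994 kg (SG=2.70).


Vol cement = 368 / (3.15 * 1000) = 0.116825 m3
Vol water = 187 / 1000 = 0.187 m3
Vol sand = 778 / (2.65 * 1000) = 0.293585 m3
Vol gravel = 994 / (2.70 * 1000) = 0.368148 m3
Total solid + water volume = 0.965558 m3
Air = (1 - 0.965558) * 100 = 3.44%

3.44


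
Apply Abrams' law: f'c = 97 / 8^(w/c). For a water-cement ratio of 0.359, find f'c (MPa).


f'c = 97 / 8^0.359
= 97 / 2.11
= 45.98 MPa

45.98


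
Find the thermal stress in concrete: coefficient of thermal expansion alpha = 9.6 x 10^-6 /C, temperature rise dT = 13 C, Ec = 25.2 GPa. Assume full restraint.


sigma = alpha * dT * Ec
= 9.6e-6 * 13 * 25.2 * 1000
= 3.145 MPa

3.145


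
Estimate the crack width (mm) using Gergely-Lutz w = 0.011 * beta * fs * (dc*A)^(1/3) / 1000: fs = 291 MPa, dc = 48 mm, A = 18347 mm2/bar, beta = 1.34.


w = 0.011 * beta * fs * (dc * A)^(1/3) / 1000
= 0.011 * 1.34 * 291 * (48 * 18347)^(1/3) / 1000
= 0.411 mm

0.411


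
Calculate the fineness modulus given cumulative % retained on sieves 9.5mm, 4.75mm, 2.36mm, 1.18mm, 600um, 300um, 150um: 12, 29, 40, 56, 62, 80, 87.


FM = sum(cumulative % retained) / 100
= 366 / 100
= 3.66

3.66


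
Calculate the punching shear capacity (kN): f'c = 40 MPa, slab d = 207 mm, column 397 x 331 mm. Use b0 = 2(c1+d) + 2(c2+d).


b0 = 2*(397 + 207) + 2*(331 + 207) = 2284 mm
Vc = 0.33 * sqrt(40) * 2284 * 207 / 1000
= 986.76 kN

986.76


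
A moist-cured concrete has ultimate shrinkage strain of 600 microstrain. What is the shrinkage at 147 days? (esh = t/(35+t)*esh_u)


esh(147) = 147 / (35 + 147) * 600
= 147 / 182 * 600
= 484.6 microstrain

484.6


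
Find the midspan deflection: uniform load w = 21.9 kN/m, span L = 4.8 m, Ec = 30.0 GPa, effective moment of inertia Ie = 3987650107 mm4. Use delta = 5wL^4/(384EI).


Convert: L = 4.8 m = 4800 mm, Ec = 30.0 GPa = 30000 MPa
delta = 5 * 21.9 * 4800^4 / (384 * 30000 * 3987650107)
= 1.27 mm

1.27


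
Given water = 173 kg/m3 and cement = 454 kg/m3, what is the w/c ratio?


w/c = water / cement
w/c = 173 / 454 = 0.381

0.381


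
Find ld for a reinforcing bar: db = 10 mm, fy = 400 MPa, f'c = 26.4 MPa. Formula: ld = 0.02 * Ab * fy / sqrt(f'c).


Ab = pi * 10^2 / 4 = 78.54 mm2
ld = 0.02 * 78.54 * 400 / sqrt(26.4)
= 122.3 mm

122.3


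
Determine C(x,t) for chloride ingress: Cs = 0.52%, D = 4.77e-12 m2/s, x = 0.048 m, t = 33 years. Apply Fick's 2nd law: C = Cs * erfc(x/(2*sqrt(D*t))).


t_seconds = 33 * 365.25 * 24 * 3600 = 1041400800.0 s
arg = 0.048 / (2 * sqrt(4.77e-12 * 1041400800.0))
= 0.3405
erfc(0.3405) = 0.6301
C = 0.52 * 0.6301 = 0.3277%

0.3277


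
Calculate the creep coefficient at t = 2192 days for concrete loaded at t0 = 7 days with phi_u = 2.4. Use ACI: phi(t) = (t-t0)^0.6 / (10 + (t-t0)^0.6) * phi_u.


dt = 2192 - 7 = 2185
phi = 2185^0.6 / (10 + 2185^0.6) * 2.4
= 2.183

2.183


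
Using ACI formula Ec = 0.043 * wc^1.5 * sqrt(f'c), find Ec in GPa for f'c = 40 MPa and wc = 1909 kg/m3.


Ec = 0.043 * 1909^1.5 * sqrt(40) / 1000
= 22.68 GPa

22.68


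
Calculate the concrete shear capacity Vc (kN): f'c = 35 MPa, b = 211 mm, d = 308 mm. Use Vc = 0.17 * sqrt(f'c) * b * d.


Vc = 0.17 * sqrt(35) * 211 * 308 / 1000
= 65.36 kN

65.36


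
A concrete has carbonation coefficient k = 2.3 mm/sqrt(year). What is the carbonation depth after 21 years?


depth = k * sqrt(t)
= 2.3 * sqrt(21)
= 10.54 mm

10.54


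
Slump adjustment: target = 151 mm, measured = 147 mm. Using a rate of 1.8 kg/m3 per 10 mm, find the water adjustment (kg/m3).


Difference = 151 - 147 = 4 mm
Water adjustment = 4 * 1.8 / 10 = 0.7 kg/m3

0.7


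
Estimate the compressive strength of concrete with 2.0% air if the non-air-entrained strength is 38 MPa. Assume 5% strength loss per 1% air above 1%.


Strength loss = (2.0 - 1) * 5 = 5.0%
f'c = 38 * (1 - 5.0/100)
= 36.1 MPa

36.1


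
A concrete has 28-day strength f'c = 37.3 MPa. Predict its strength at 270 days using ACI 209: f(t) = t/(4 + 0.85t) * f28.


f(270) = 270 / (4 + 0.85 * 270) * 37.3
= 270 / 233.5 * 37.3
= 43.13 MPa

43.13


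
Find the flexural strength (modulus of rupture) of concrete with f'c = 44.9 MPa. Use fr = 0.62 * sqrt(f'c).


fr = 0.62 * sqrt(44.9)
= 4.154 MPa

4.154


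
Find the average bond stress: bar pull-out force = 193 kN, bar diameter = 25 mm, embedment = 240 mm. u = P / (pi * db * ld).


u = P / (pi * db * ld)
= 193 * 1000 / (pi * 25 * 240)
= 10.239 MPa

10.239


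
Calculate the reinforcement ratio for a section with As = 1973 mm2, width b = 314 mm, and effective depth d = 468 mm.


rho = As / (b * d)
= 1973 / (314 * 468)
= 0.0134

0.0134


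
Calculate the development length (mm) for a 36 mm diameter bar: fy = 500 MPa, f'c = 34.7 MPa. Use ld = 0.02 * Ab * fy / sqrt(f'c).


Ab = pi * 36^2 / 4 = 1017.876 mm2
ld = 0.02 * 1017.876 * 500 / sqrt(34.7)
= 1727.9 mm

1727.9


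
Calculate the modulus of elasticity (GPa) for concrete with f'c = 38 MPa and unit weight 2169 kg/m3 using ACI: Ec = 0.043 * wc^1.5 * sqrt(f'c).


Ec = 0.043 * 2169^1.5 * sqrt(38) / 1000
= 26.78 GPa

26.78


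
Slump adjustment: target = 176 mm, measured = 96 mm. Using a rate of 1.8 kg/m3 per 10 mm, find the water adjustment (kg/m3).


Difference = 176 - 96 = 80 mm
Water adjustment = 80 * 1.8 / 10 = 14.4 kg/m3

14.4


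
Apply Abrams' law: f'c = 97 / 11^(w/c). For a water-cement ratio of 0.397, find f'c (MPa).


f'c = 97 / 11^0.397
= 97 / 2.591
= 37.44 MPa

37.44


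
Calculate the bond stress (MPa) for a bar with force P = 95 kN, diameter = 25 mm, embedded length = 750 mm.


u = P / (pi * db * ld)
= 95 * 1000 / (pi * 25 * 750)
= 1.613 MPa

1.613


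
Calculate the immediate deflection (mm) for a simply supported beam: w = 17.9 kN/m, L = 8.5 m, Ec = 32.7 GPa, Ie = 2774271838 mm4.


Convert: L = 8.5 m = 8500 mm, Ec = 32.7 GPa = 32700 MPa
delta = 5 * 17.9 * 8500^4 / (384 * 32700 * 2774271838)
= 13.41 mm

13.41


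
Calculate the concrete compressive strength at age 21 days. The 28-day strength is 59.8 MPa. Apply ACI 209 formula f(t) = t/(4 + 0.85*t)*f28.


f(21) = 21 / (4 + 0.85 * 21) * 59.8
= 21 / 21.85 * 59.8
= 57.47 MPa

57.47


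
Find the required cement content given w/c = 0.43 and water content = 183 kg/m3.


Cement = water / (w/c)
= 183 / 0.43
= 425.6 kg/m3

425.6


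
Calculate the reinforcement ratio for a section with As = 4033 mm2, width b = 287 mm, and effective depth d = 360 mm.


rho = As / (b * d)
= 4033 / (287 * 360)
= 0.039

0.039


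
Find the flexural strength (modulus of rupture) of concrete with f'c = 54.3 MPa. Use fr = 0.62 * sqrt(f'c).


fr = 0.62 * sqrt(54.3)
= 4.569 MPa

4.569


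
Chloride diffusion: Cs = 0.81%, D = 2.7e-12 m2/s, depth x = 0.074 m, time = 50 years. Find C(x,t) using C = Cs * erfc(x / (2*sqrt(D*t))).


t_seconds = 50 * 365.25 * 24 * 3600 = 1577880000.0 s
arg = 0.074 / (2 * sqrt(2.7e-12 * 1577880000.0))
= 0.5669
erfc(0.5669) = 0.4227
C = 0.81 * 0.4227 = 0.3424%

0.3424


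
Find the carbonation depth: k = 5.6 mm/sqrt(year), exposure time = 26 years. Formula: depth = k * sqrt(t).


depth = k * sqrt(t)
= 5.6 * sqrt(26)
= 28.55 mm

28.55


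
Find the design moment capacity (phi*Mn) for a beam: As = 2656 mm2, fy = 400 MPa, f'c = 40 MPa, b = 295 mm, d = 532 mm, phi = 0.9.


a = As * fy / (0.85 * f'c * b)
= 2656 * 400 / (0.85 * 40 * 295)
= 105.9222 mm
Mn = As * fy * (d - a/2) / 10^6
= 508.9309 kN-m
phi*Mn = 0.9 * 508.9309 = 458.04 kN-m

458.04


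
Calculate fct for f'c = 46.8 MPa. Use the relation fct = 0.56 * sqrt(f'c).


fct = 0.56 * sqrt(46.8)
= 0.56 * 6.841
= 3.831 MPa

3.831


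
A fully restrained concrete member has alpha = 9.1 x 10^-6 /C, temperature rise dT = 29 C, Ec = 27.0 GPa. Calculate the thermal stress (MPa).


sigma = alpha * dT * Ec
= 9.1e-6 * 29 * 27.0 * 1000
= 7.125 MPa

7.125


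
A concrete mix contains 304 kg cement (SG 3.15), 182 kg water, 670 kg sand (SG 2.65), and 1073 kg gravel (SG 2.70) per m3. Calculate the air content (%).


Vol cement = 304 / (3.15 * 1000) = 0.096508 m3
Vol water = 182 / 1000 = 0.182 m3
Vol sand = 670 / (2.65 * 1000) = 0.25283 m3
Vol gravel = 1073 / (2.70 * 1000) = 0.397407 m3
Total solid + water volume = 0.928746 m3
Air = (1 - 0.928746) * 100 = 7.13%

7.13


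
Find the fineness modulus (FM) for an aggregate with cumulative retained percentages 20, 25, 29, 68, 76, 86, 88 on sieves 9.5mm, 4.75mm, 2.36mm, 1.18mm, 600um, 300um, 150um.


FM = sum(cumulative % retained) / 100
= 392 / 100
= 3.92

3.92


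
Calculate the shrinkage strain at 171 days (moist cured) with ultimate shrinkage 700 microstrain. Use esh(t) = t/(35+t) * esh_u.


esh(171) = 171 / (35 + 171) * 700
= 171 / 206 * 700
= 581.1 microstrain

581.1


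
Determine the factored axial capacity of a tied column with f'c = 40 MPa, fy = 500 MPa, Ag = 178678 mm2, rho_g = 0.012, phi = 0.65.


Ast = rho * Ag = 0.012 * 178678 = 2144.136 mm2
phi*Pn = 0.65 * 0.80 * (0.85 * 40 * (178678 - 2144.136) + 500 * 2144.136) / 1000
= 3678.59 kN

3678.59


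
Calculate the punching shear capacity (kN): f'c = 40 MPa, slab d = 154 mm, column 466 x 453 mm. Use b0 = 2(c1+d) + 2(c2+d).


b0 = 2*(466 + 154) + 2*(453 + 154) = 2454 mm
Vc = 0.33 * sqrt(40) * 2454 * 154 / 1000
= 788.75 kN

788.75


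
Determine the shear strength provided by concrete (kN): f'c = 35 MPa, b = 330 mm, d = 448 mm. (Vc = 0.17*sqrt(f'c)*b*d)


Vc = 0.17 * sqrt(35) * 330 * 448 / 1000
= 148.69 kN

148.69


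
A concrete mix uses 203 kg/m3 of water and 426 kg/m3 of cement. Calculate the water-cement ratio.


w/c = water / cement
w/c = 203 / 426 = 0.477

0.477


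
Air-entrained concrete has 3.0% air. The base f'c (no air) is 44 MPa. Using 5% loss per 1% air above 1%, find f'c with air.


Strength loss = (3.0 - 1) * 5 = 10.0%
f'c = 44 * (1 - 10.0/100)
= 39.6 MPa

39.6


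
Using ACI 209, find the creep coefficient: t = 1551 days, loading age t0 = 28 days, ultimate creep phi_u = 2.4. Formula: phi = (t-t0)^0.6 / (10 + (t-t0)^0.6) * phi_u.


dt = 1551 - 28 = 1523
phi = 1523^0.6 / (10 + 1523^0.6) * 2.4
= 2.137

2.137


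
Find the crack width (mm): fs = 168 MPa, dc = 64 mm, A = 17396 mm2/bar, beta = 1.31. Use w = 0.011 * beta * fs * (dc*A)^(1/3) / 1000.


w = 0.011 * beta * fs * (dc * A)^(1/3) / 1000
= 0.011 * 1.31 * 168 * (64 * 17396)^(1/3) / 1000
= 0.251 mm

0.251


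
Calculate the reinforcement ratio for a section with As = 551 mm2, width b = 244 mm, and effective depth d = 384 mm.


rho = As / (b * d)
= 551 / (244 * 384)
= 0.0059

0.0059


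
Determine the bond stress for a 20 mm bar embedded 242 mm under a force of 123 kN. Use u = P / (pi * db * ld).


u = P / (pi * db * ld)
= 123 * 1000 / (pi * 20 * 242)
= 8.089 MPa

8.089


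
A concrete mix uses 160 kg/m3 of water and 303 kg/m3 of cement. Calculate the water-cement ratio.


w/c = water / cement
w/c = 160 / 303 = 0.528

0.528


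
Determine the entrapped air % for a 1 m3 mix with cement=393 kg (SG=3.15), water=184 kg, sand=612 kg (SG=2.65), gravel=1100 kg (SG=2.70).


Vol cement = 393 / (3.15 * 1000) = 0.124762 m3
Vol water = 184 / 1000 = 0.184 m3
Vol sand = 612 / (2.65 * 1000) = 0.230943 m3
Vol gravel = 1100 / (2.70 * 1000) = 0.407407 m3
Total solid + water volume = 0.947113 m3
Air = (1 - 0.947113) * 100 = 5.29%

5.29


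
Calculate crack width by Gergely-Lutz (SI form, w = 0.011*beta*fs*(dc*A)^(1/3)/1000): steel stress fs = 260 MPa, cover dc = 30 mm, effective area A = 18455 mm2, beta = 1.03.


w = 0.011 * beta * fs * (dc * A)^(1/3) / 1000
= 0.011 * 1.03 * 260 * (30 * 18455)^(1/3) / 1000
= 0.242 mm

0.242


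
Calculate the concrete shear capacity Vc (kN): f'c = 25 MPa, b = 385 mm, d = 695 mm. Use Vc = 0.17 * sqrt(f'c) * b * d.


Vc = 0.17 * sqrt(25) * 385 * 695 / 1000
= 227.44 kN

227.44


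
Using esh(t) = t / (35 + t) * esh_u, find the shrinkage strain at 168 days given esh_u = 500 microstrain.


esh(168) = 168 / (35 + 168) * 500
= 168 / 203 * 500
= 413.8 microstrain

413.8


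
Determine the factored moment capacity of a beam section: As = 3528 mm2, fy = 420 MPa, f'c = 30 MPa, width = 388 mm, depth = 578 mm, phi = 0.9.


a = As * fy / (0.85 * f'c * b)
= 3528 * 420 / (0.85 * 30 * 388)
= 149.7635 mm
Mn = As * fy * (d - a/2) / 10^6
= 745.5005 kN-m
phi*Mn = 0.9 * 745.5005 = 670.95 kN-m

670.95


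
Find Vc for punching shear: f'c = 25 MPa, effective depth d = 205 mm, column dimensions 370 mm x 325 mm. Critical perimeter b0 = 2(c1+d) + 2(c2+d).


b0 = 2*(370 + 205) + 2*(325 + 205) = 2210 mm
Vc = 0.33 * sqrt(25) * 2210 * 205 / 1000
= 747.53 kN

747.53


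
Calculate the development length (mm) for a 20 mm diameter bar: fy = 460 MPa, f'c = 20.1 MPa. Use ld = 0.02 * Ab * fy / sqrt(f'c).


Ab = pi * 20^2 / 4 = 314.159 mm2
ld = 0.02 * 314.159 * 460 / sqrt(20.1)
= 644.7 mm

644.7


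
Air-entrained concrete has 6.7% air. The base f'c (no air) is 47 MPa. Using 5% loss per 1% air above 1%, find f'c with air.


Strength loss = (6.7 - 1) * 5 = 28.5%
f'c = 47 * (1 - 28.5/100)
= 33.61 MPa

33.61


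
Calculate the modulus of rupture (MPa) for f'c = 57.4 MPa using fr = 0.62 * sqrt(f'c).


fr = 0.62 * sqrt(57.4)
= 4.697 MPa

4.697


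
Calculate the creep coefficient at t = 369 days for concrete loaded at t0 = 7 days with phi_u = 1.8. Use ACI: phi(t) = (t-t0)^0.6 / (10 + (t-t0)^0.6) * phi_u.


dt = 369 - 7 = 362
phi = 362^0.6 / (10 + 362^0.6) * 1.8
= 1.394

1.394


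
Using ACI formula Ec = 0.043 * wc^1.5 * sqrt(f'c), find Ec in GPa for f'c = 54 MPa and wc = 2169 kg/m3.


Ec = 0.043 * 2169^1.5 * sqrt(54) / 1000
= 31.92 GPa

31.92


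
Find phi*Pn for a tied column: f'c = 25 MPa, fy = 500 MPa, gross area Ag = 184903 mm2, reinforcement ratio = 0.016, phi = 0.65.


Ast = rho * Ag = 0.016 * 184903 = 2958.448 mm2
phi*Pn = 0.65 * 0.80 * (0.85 * 25 * (184903 - 2958.448) + 500 * 2958.448) / 1000
= 2779.68 kN

2779.68


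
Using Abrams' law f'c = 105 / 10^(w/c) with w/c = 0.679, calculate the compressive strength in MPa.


f'c = 105 / 10^0.679
= 105 / 4.775
= 21.99 MPa

21.99


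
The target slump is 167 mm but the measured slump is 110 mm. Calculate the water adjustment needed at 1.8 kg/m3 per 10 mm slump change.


Difference = 167 - 110 = 57 mm
Water adjustment = 57 * 1.8 / 10 = 10.3 kg/m3

10.3


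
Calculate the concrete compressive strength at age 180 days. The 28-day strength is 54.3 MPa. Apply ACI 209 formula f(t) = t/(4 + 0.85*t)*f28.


f(180) = 180 / (4 + 0.85 * 180) * 54.3
= 180 / 157.0 * 54.3
= 62.25 MPa

62.25


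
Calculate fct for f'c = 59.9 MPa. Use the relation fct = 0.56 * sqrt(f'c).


fct = 0.56 * sqrt(59.9)
= 0.56 * 7.74
= 4.334 MPa

4.334


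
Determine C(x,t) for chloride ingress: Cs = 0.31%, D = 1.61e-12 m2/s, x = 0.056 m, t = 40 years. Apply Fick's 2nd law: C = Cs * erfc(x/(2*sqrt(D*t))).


t_seconds = 40 * 365.25 * 24 * 3600 = 1262304000.0 s
arg = 0.056 / (2 * sqrt(1.61e-12 * 1262304000.0))
= 0.6211
erfc(0.6211) = 0.3797
C = 0.31 * 0.3797 = 0.1177%

0.1177


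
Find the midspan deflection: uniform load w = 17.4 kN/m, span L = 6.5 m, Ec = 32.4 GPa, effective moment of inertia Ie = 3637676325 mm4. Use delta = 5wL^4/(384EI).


Convert: L = 6.5 m = 6500 mm, Ec = 32.4 GPa = 32400 MPa
delta = 5 * 17.4 * 6500^4 / (384 * 32400 * 3637676325)
= 3.43 mm

3.43


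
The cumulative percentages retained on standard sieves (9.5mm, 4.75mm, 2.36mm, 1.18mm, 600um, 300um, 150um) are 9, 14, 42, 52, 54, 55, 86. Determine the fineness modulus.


FM = sum(cumulative % retained) / 100
= 312 / 100
= 3.12

3.12


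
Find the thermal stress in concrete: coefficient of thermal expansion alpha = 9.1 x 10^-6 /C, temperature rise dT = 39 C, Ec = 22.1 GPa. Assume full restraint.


sigma = alpha * dT * Ec
= 9.1e-6 * 39 * 22.1 * 1000
= 7.843 MPa

7.843


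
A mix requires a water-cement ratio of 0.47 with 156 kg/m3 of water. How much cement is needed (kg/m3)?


Cement = water / (w/c)
= 156 / 0.47
= 331.9 kg/m3

331.9


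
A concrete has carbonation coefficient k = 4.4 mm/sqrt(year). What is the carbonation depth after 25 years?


depth = k * sqrt(t)
= 4.4 * sqrt(25)
= 22.0 mm

22.0


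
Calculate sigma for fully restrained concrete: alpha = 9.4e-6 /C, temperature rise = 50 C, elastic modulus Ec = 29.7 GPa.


sigma = alpha * dT * Ec
= 9.4e-6 * 50 * 29.7 * 1000
= 13.959 MPa

13.959


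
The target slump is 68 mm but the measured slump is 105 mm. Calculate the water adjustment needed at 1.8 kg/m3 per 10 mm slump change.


Difference = 68 - 105 = -37 mm
Water adjustment = -37 * 1.8 / 10 = -6.7 kg/m3

-6.7


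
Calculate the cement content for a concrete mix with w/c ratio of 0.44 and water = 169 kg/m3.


Cement = water / (w/c)
= 169 / 0.44
= 384.1 kg/m3

384.1


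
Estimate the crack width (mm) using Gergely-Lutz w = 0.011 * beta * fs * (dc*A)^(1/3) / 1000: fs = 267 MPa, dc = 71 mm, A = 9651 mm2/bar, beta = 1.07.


w = 0.011 * beta * fs * (dc * A)^(1/3) / 1000
= 0.011 * 1.07 * 267 * (71 * 9651)^(1/3) / 1000
= 0.277 mm

0.277


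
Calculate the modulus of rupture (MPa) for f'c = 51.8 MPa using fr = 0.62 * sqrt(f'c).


fr = 0.62 * sqrt(51.8)
= 4.462 MPa

4.462


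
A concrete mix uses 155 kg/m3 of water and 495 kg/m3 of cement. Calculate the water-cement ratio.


w/c = water / cement
w/c = 155 / 495 = 0.313

0.313


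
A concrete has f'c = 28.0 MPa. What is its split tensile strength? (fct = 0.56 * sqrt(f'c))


fct = 0.56 * sqrt(28.0)
= 0.56 * 5.292
= 2.963 MPa

2.963


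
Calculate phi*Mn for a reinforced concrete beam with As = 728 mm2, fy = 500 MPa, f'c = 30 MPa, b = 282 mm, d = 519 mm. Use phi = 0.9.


a = As * fy / (0.85 * f'c * b)
= 728 * 500 / (0.85 * 30 * 282)
= 50.6188 mm
Mn = As * fy * (d - a/2) / 10^6
= 179.7034 kN-m
phi*Mn = 0.9 * 179.7034 = 161.73 kN-m

161.73


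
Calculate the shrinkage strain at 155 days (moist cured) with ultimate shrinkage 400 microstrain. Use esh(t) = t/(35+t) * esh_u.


esh(155) = 155 / (35 + 155) * 400
= 155 / 190 * 400
= 326.3 microstrain

326.3


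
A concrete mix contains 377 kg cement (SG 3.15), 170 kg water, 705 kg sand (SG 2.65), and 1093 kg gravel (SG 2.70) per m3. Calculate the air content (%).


Vol cement = 377 / (3.15 * 1000) = 0.119683 m3
Vol water = 170 / 1000 = 0.17 m3
Vol sand = 705 / (2.65 * 1000) = 0.266038 m3
Vol gravel = 1093 / (2.70 * 1000) = 0.404815 m3
Total solid + water volume = 0.960535 m3
Air = (1 - 0.960535) * 100 = 3.95%

3.95


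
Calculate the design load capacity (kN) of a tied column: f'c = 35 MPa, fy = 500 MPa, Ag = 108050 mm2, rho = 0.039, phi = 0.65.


Ast = rho * Ag = 0.039 * 108050 = 4213.95 mm2
phi*Pn = 0.65 * 0.80 * (0.85 * 35 * (108050 - 4213.95) + 500 * 4213.95) / 1000
= 2701.97 kN

2701.97


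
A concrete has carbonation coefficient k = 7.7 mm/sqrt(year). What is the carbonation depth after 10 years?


depth = k * sqrt(t)
= 7.7 * sqrt(10)
= 24.35 mm

24.35


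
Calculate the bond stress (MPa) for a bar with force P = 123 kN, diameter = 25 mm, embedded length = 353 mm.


u = P / (pi * db * ld)
= 123 * 1000 / (pi * 25 * 353)
= 4.437 MPa

4.437


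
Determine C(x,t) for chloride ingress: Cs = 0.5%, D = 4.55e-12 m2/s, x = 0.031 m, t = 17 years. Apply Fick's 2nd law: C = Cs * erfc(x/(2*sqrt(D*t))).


t_seconds = 17 * 365.25 * 24 * 3600 = 536479200.0 s
arg = 0.031 / (2 * sqrt(4.55e-12 * 536479200.0))
= 0.3137
erfc(0.3137) = 0.6573
C = 0.5 * 0.6573 = 0.3286%

0.3286


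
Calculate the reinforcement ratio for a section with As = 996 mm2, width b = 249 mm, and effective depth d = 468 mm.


rho = As / (b * d)
= 996 / (249 * 468)
= 0.0085

0.0085


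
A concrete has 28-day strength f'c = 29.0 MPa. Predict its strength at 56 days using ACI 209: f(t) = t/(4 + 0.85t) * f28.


f(56) = 56 / (4 + 0.85 * 56) * 29.0
= 56 / 51.6 * 29.0
= 31.47 MPa

31.47


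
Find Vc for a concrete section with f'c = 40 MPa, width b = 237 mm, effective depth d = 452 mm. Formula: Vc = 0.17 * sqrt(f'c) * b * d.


Vc = 0.17 * sqrt(40) * 237 * 452 / 1000
= 115.18 kN

115.18


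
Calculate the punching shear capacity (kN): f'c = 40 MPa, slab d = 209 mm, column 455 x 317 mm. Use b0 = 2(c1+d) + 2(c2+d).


b0 = 2*(455 + 209) + 2*(317 + 209) = 2380 mm
Vc = 0.33 * sqrt(40) * 2380 * 209 / 1000
= 1038.17 kN

1038.17


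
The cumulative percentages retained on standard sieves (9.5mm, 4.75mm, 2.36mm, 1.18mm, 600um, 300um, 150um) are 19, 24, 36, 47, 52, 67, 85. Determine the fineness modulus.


FM = sum(cumulative % retained) / 100
= 330 / 100
= 3.3

3.3


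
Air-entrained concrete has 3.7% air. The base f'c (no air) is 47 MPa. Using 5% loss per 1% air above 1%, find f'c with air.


Strength loss = (3.7 - 1) * 5 = 13.5%
f'c = 47 * (1 - 13.5/100)
= 40.66 MPa

40.66


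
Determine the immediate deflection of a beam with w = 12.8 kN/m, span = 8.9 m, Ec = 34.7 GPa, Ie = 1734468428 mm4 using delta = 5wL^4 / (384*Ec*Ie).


Convert: L = 8.9 m = 8900 mm, Ec = 34.7 GPa = 34700 MPa
delta = 5 * 12.8 * 8900^4 / (384 * 34700 * 1734468428)
= 17.37 mm

17.37


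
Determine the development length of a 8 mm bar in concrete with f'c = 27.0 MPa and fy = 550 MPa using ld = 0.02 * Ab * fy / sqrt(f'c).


Ab = pi * 8^2 / 4 = 50.265 mm2
ld = 0.02 * 50.265 * 550 / sqrt(27.0)
= 106.4 mm

106.4


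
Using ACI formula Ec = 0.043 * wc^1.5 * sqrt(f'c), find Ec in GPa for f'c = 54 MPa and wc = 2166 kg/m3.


Ec = 0.043 * 2166^1.5 * sqrt(54) / 1000
= 31.85 GPa

31.85


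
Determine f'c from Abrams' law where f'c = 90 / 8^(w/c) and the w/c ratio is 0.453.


f'c = 90 / 8^0.453
= 90 / 2.565
= 35.09 MPa

35.09


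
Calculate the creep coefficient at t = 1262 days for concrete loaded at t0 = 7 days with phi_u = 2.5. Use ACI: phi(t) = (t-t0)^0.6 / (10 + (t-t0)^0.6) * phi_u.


dt = 1262 - 7 = 1255
phi = 1255^0.6 / (10 + 1255^0.6) * 2.5
= 2.196

2.196


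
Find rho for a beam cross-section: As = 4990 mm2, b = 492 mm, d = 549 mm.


rho = As / (b * d)
= 4990 / (492 * 549)
= 0.0185

0.0185


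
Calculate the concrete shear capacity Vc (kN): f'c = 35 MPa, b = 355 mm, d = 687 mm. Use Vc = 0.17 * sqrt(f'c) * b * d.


Vc = 0.17 * sqrt(35) * 355 * 687 / 1000
= 245.28 kN

245.28


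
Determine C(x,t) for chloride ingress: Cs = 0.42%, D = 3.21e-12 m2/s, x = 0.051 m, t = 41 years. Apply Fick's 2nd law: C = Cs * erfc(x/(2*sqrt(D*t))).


t_seconds = 41 * 365.25 * 24 * 3600 = 1293861600.0 s
arg = 0.051 / (2 * sqrt(3.21e-12 * 1293861600.0))
= 0.3957
erfc(0.3957) = 0.5758
C = 0.42 * 0.5758 = 0.2418%

0.2418


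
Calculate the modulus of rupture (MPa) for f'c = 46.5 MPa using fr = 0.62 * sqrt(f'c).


fr = 0.62 * sqrt(46.5)
= 4.228 MPa

4.228


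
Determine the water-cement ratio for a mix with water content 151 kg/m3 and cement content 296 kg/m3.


w/c = water / cement
w/c = 151 / 296 = 0.51

0.51


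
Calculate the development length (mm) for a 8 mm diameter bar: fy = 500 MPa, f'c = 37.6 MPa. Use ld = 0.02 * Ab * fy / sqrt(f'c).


Ab = pi * 8^2 / 4 = 50.265 mm2
ld = 0.02 * 50.265 * 500 / sqrt(37.6)
= 82.0 mm

82.0


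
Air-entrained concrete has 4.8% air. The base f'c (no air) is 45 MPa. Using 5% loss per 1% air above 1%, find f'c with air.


Strength loss = (4.8 - 1) * 5 = 19.0%
f'c = 45 * (1 - 19.0/100)
= 36.45 MPa

36.45


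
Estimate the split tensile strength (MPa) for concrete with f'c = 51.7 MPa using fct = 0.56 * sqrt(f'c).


fct = 0.56 * sqrt(51.7)
= 0.56 * 7.19
= 4.027 MPa

4.027


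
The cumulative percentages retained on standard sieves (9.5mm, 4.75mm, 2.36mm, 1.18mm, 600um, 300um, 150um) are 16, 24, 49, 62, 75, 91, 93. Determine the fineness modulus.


FM = sum(cumulative % retained) / 100
= 410 / 100
= 4.1

4.1


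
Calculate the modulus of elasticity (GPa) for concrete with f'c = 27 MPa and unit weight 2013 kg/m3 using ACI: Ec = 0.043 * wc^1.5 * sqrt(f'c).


Ec = 0.043 * 2013^1.5 * sqrt(27) / 1000
= 20.18 GPa

20.18


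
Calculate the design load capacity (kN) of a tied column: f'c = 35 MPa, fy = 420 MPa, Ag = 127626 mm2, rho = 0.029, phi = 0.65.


Ast = rho * Ag = 0.029 * 127626 = 3701.154 mm2
phi*Pn = 0.65 * 0.80 * (0.85 * 35 * (127626 - 3701.154) + 420 * 3701.154) / 1000
= 2725.45 kN

2725.45


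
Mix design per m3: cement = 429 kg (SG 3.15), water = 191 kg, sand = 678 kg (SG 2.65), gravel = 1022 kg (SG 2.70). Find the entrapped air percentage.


Vol cement = 429 / (3.15 * 1000) = 0.13619 m3
Vol water = 191 / 1000 = 0.191 m3
Vol sand = 678 / (2.65 * 1000) = 0.255849 m3
Vol gravel = 1022 / (2.70 * 1000) = 0.378519 m3
Total solid + water volume = 0.961558 m3
Air = (1 - 0.961558) * 100 = 3.84%

3.84


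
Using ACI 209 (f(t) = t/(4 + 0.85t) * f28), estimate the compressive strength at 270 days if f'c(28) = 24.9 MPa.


f(270) = 270 / (4 + 0.85 * 270) * 24.9
= 270 / 233.5 * 24.9
= 28.79 MPa

28.79


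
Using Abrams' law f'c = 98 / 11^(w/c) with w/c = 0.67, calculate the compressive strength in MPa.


f'c = 98 / 11^0.67
= 98 / 4.986
= 19.66 MPa

19.66


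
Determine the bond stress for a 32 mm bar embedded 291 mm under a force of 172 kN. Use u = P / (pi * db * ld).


u = P / (pi * db * ld)
= 172 * 1000 / (pi * 32 * 291)
= 5.879 MPa

5.879


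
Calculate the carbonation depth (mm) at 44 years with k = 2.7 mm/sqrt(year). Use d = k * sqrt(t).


depth = k * sqrt(t)
= 2.7 * sqrt(44)
= 17.91 mm

17.91


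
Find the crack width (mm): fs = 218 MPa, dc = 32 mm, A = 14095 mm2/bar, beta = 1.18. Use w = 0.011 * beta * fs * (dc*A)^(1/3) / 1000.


w = 0.011 * beta * fs * (dc * A)^(1/3) / 1000
= 0.011 * 1.18 * 218 * (32 * 14095)^(1/3) / 1000
= 0.217 mm

0.217


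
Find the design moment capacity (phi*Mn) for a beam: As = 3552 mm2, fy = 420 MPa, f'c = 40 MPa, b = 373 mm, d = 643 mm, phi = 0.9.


a = As * fy / (0.85 * f'c * b)
= 3552 * 420 / (0.85 * 40 * 373)
= 117.6344 mm
Mn = As * fy * (d - a/2) / 10^6
= 871.5072 kN-m
phi*Mn = 0.9 * 871.5072 = 784.36 kN-m

784.36


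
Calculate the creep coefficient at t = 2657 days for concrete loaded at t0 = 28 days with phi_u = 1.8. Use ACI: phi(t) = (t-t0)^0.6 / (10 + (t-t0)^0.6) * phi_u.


dt = 2657 - 28 = 2629
phi = 2629^0.6 / (10 + 2629^0.6) * 1.8
= 1.653

1.653


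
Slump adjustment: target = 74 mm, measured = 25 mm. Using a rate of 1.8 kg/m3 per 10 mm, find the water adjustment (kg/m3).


Difference = 74 - 25 = 49 mm
Water adjustment = 49 * 1.8 / 10 = 8.8 kg/m3

8.8


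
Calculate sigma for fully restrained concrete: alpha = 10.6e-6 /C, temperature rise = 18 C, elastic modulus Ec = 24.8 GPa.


sigma = alpha * dT * Ec
= 10.6e-6 * 18 * 24.8 * 1000
= 4.732 MPa

4.732


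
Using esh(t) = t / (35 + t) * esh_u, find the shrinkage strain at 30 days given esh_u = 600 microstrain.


esh(30) = 30 / (35 + 30) * 600
= 30 / 65 * 600
= 276.9 microstrain

276.9
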